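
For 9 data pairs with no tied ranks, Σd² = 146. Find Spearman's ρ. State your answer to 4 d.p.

ρ = 1 − 6Σd² / [n(n²−1)] = 1 − 6×146 / (9×80)
  = 1 − 876/720 = 1 − 1.21667 ≈ -0.2167

-0.2167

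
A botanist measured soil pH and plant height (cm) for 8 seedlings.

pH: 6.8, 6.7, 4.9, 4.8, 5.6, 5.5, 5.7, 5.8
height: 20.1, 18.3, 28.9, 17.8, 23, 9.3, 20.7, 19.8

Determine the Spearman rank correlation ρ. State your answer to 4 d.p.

0.0476

Rank pH: 8, 7, 2, 1, 4, 3, 5, 6
Rank height: 5, 3, 8, 2, 7, 1, 6, 4
d = rank(pH) − rank(height): 3, 4, -6, -1, -3, 2, -1, 2; Σd² = 80
ρ = 1 − 6Σd² / [n(n²−1)] = 1 − 6×80 / (8×63) = 1 − 480/504 ≈ 0.0476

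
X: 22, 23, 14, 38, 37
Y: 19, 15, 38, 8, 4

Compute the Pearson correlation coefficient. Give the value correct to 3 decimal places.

n = 5, ΣX = 134, ΣY = 84, ΣX² = 4022, ΣY² = 2110, ΣXY = 1747
nΣXY − ΣXΣY = 8735 − 11256 = -2521
nΣX² − (ΣX)² = 20110 − 17956 = 2154; nΣY² − (ΣY)² = 10550 − 7056 = 3494
r = -2521 / √(2154 × 3494) = -2521 / 2743.3695 ≈ -0.919

-0.919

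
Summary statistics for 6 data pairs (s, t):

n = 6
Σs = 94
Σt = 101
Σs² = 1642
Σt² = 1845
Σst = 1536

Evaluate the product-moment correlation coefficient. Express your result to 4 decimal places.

r = (nΣst − ΣsΣt) / √[(nΣs² − (Σs)²)(nΣt² − (Σt)²)]
Numerator: 6×1536 − 94×101 = -278
Denominator: √[(9852 − 8836)(11070 − 10201)] = √[1016 × 869] = 939.6297
r = -278 / 939.6297 ≈ -0.2959

-0.2959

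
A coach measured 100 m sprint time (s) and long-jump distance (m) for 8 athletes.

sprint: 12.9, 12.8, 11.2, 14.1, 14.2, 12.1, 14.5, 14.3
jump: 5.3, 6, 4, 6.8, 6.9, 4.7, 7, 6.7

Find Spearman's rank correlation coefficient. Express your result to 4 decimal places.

Rank sprint: 4, 3, 1, 5, 6, 2, 8, 7
Rank jump: 3, 4, 1, 6, 7, 2, 8, 5
d = rank(sprint) − rank(jump): 1, -1, 0, -1, -1, 0, 0, 2; Σd² = 8
ρ = 1 − 6Σd² / [n(n²−1)] = 1 − 6×8 / (8×63) = 1 − 48/504 ≈ 0.9048

0.9048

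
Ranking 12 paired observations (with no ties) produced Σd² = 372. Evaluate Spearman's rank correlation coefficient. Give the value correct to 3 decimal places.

-0.301

ρ = 1 − 6Σd² / [n(n²−1)] = 1 − 6×372 / (12×143)
  = 1 − 2232/1716 = 1 − 1.3007 ≈ -0.301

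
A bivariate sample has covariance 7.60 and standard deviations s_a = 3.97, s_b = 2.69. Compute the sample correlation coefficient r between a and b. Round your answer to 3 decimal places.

0.712

r = Cov(a,b) / (s_a · s_b) = 7.60 / (3.97 × 2.69)
  = 7.60 / 10.6793 ≈ 0.712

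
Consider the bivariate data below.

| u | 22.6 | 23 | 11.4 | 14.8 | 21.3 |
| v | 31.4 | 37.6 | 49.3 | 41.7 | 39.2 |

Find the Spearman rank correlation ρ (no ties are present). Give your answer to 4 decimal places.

Rank u: 4, 5, 1, 2, 3
Rank v: 1, 2, 5, 4, 3
d = rank(u) − rank(v): 3, 3, -4, -2, 0; Σd² = 38
ρ = 1 − 6Σd² / [n(n²−1)] = 1 − 6×38 / (5×24) = 1 − 228/120 ≈ -0.9000

-0.9000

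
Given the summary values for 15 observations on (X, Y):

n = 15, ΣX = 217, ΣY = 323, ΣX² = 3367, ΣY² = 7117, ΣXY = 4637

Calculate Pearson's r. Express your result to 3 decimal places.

r = (nΣXY − ΣXΣY) / √[(nΣX² − (ΣX)²)(nΣY² − (ΣY)²)]
Numerator: 15×4637 − 217×323 = -536
Denominator: √[(50505 − 47089)(106755 − 104329)] = √[3416 × 2426] = 2878.7525
r = -536 / 2878.7525 ≈ -0.186

-0.186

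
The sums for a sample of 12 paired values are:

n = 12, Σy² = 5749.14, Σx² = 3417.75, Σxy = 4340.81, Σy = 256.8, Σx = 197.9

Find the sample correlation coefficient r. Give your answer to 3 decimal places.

0.535

r = (nΣxy − ΣxΣy) / √[(nΣx² − (Σx)²)(nΣy² − (Σy)²)]
Numerator: 12×4340.81 − 197.9×256.8 = 1269
Denominator: √[(41013 − 39164.41)(68989.68 − 65946.24)] = √[1848.59 × 3043.44] = 2371.9344
r = 1269 / 2371.9344 ≈ 0.535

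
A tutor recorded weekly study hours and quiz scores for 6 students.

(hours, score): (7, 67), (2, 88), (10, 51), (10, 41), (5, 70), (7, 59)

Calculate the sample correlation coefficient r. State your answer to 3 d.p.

-0.966

n = 6, Σx = 41, Σy = 376, Σx² = 327, Σy² = 24896, Σxy = 2328
nΣxy − ΣxΣy = 13968 − 15416 = -1448
nΣx² − (Σx)² = 1962 − 1681 = 281; nΣy² − (Σy)² = 149376 − 141376 = 8000
r = -1448 / √(281 × 8000) = -1448 / 1499.3332 ≈ -0.966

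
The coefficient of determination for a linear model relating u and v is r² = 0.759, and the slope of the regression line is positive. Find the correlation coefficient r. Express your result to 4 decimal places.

0.8712

|r| = √0.759 = 0.8712
The association is positive, so r = 0.8712.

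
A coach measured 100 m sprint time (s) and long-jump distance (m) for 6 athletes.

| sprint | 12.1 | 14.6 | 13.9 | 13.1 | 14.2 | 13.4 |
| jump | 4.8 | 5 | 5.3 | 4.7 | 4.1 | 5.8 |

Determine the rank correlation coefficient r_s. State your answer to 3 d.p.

0.029

Rank sprint: 1, 6, 4, 2, 5, 3
Rank jump: 3, 4, 5, 2, 1, 6
d = rank(sprint) − rank(jump): -2, 2, -1, 0, 4, -3; Σd² = 34
ρ = 1 − 6Σd² / [n(n²−1)] = 1 − 6×34 / (6×35) = 1 − 204/210 ≈ 0.029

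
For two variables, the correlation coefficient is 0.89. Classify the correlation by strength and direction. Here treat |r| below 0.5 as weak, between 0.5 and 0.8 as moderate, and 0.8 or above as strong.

r = 0.89 > 0 so the relationship is positive.
|r| = 0.89, which falls in the strong range.

strong positive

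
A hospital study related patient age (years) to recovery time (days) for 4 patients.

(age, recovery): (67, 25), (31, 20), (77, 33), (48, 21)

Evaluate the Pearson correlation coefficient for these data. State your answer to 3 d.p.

n = 4, Σx = 223, Σy = 99, Σx² = 13683, Σy² = 2555, Σxy = 5844
nΣxy − ΣxΣy = 23376 − 22077 = 1299
nΣx² − (Σx)² = 54732 − 49729 = 5003; nΣy² − (Σy)² = 10220 − 9801 = 419
r = 1299 / √(5003 × 419) = 1299 / 1447.8456 ≈ 0.897

0.897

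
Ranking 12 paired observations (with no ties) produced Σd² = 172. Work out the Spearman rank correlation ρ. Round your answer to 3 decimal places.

ρ = 1 − 6Σd² / [n(n²−1)] = 1 − 6×172 / (12×143)
  = 1 − 1032/1716 = 1 − 0.6014 ≈ 0.399

0.399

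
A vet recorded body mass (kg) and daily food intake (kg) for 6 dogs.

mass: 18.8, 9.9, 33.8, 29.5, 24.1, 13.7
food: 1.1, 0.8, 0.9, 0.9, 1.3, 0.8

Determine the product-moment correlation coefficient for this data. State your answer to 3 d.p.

n = 6, Σx = 129.8, Σy = 5.8, Σx² = 3232.64, Σy² = 5.8, Σxy = 127.86
nΣxy − ΣxΣy = 767.16 − 752.84 = 14.32
nΣx² − (Σx)² = 19395.84 − 16848.04 = 2547.8; nΣy² − (Σy)² = 34.8 − 33.64 = 1.16
r = 14.32 / √(2547.8 × 1.16) = 14.32 / 54.3640 ≈ 0.263

0.263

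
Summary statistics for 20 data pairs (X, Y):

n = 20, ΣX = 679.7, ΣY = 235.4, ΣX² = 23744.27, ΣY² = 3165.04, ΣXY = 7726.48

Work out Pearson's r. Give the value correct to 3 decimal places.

r = (nΣXY − ΣXΣY) / √[(nΣX² − (ΣX)²)(nΣY² − (ΣY)²)]
Numerator: 20×7726.48 − 679.7×235.4 = -5471.78
Denominator: √[(474885.4 − 461992.09)(63300.8 − 55413.16)] = √[12893.31 × 7887.64] = 10084.5321
r = -5471.78 / 10084.5321 ≈ -0.543

-0.543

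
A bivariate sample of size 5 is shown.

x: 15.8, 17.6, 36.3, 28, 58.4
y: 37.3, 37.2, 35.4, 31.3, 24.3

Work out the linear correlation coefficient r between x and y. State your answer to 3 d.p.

-0.901

n = 5, Σx = 156.1, Σy = 165.5, Σx² = 6071.65, Σy² = 5598.47, Σxy = 4824.6
nΣxy − ΣxΣy = 24123 − 25834.55 = -1711.55
nΣx² − (Σx)² = 30358.25 − 24367.21 = 5991.04; nΣy² − (Σy)² = 27992.35 − 27390.25 = 602.1
r = -1711.55 / √(5991.04 × 602.1) = -1711.55 / 1899.2644 ≈ -0.901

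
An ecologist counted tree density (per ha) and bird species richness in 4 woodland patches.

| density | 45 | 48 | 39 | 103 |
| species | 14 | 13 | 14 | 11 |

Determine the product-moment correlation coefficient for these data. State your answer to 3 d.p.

-0.967

n = 4, Σx = 235, Σy = 52, Σx² = 16459, Σy² = 682, Σxy = 2933
nΣxy − ΣxΣy = 11732 − 12220 = -488
nΣx² − (Σx)² = 65836 − 55225 = 10611; nΣy² − (Σy)² = 2728 − 2704 = 24
r = -488 / √(10611 × 24) = -488 / 504.6424 ≈ -0.967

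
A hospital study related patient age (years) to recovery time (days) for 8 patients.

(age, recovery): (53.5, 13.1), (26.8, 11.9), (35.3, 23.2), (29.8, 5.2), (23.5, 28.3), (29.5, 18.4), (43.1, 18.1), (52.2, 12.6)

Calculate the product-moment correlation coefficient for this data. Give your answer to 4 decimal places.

-0.2778

n = 8, Σx = 293.7, Σy = 130.8, Σx² = 11719.57, Σy² = 2504.32, Σxy = 4639.37
nΣxy − ΣxΣy = 37114.96 − 38415.96 = -1301
nΣx² − (Σx)² = 93756.56 − 86259.69 = 7496.87; nΣy² − (Σy)² = 20034.56 − 17108.64 = 2925.92
r = -1301 / √(7496.87 × 2925.92) = -1301 / 4683.5074 ≈ -0.2778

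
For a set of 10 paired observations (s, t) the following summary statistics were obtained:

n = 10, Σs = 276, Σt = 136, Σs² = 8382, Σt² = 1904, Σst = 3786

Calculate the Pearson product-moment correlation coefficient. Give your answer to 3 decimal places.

r = (nΣst − ΣsΣt) / √[(nΣs² − (Σs)²)(nΣt² − (Σt)²)]
Numerator: 10×3786 − 276×136 = 324
Denominator: √[(83820 − 76176)(19040 − 18496)] = √[7644 × 544] = 2039.1998
r = 324 / 2039.1998 ≈ 0.159

0.159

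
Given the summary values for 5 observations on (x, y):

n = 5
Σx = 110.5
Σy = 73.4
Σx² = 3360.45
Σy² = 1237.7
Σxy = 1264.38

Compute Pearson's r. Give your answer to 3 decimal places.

r = (nΣxy − ΣxΣy) / √[(nΣx² − (Σx)²)(nΣy² − (Σy)²)]
Numerator: 5×1264.38 − 110.5×73.4 = -1788.8
Denominator: √[(16802.25 − 12210.25)(6188.5 − 5387.56)] = √[4592 × 800.94] = 1917.7895
r = -1788.8 / 1917.7895 ≈ -0.933

-0.933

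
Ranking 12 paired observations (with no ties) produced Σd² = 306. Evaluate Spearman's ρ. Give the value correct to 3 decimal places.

ρ = 1 − 6Σd² / [n(n²−1)] = 1 − 6×306 / (12×143)
  = 1 − 1836/1716 = 1 − 1.0699 ≈ -0.070

-0.070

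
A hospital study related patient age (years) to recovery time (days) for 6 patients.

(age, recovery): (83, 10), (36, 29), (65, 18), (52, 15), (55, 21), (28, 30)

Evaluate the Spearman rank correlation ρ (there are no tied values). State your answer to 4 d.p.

-0.8286

Rank age: 6, 2, 5, 3, 4, 1
Rank recovery: 1, 5, 3, 2, 4, 6
d = rank(age) − rank(recovery): 5, -3, 2, 1, 0, -5; Σd² = 64
ρ = 1 − 6Σd² / [n(n²−1)] = 1 − 6×64 / (6×35) = 1 − 384/210 ≈ -0.8286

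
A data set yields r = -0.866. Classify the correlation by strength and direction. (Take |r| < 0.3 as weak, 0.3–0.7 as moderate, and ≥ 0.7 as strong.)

strong negative

r = -0.866 < 0 so the relationship is negative.
|r| = 0.866, which falls in the strong range.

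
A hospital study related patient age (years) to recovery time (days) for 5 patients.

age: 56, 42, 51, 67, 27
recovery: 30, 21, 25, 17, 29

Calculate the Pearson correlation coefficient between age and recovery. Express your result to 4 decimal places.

n = 5, Σx = 243, Σy = 122, Σx² = 12719, Σy² = 3096, Σxy = 5759
nΣxy − ΣxΣy = 28795 − 29646 = -851
nΣx² − (Σx)² = 63595 − 59049 = 4546; nΣy² − (Σy)² = 15480 − 14884 = 596
r = -851 / √(4546 × 596) = -851 / 1646.0304 ≈ -0.5170

-0.5170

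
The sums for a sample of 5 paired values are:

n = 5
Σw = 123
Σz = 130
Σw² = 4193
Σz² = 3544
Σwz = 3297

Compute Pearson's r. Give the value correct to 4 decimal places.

r = (nΣwz − ΣwΣz) / √[(nΣw² − (Σw)²)(nΣz² − (Σz)²)]
Numerator: 5×3297 − 123×130 = 495
Denominator: √[(20965 − 15129)(17720 − 16900)] = √[5836 × 820] = 2187.5831
r = 495 / 2187.5831 ≈ 0.2263

0.2263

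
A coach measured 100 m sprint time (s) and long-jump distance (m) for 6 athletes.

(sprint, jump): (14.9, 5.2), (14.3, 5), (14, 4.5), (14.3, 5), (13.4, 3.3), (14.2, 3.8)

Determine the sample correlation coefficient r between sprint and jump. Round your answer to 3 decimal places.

n = 6, Σx = 85.1, Σy = 26.8, Σx² = 1208.19, Σy² = 122.62, Σxy = 381.66
nΣxy − ΣxΣy = 2289.96 − 2280.68 = 9.28
nΣx² − (Σx)² = 7249.14 − 7242.01 = 7.13; nΣy² − (Σy)² = 735.72 − 718.24 = 17.48
r = 9.28 / √(7.13 × 17.48) = 9.28 / 11.1639 ≈ 0.831

0.831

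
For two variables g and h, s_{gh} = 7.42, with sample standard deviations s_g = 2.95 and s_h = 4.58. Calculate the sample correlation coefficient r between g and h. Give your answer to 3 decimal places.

0.549

r = Cov(g,h) / (s_g · s_h) = 7.42 / (2.95 × 4.58)
  = 7.42 / 13.5110 ≈ 0.549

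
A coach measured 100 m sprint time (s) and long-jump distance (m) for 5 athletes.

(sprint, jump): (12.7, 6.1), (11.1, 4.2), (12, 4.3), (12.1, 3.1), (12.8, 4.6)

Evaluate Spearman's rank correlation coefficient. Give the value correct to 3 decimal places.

Rank sprint: 4, 1, 2, 3, 5
Rank jump: 5, 2, 3, 1, 4
d = rank(sprint) − rank(jump): -1, -1, -1, 2, 1; Σd² = 8
ρ = 1 − 6Σd² / [n(n²−1)] = 1 − 6×8 / (5×24) = 1 − 48/120 ≈ 0.600

0.600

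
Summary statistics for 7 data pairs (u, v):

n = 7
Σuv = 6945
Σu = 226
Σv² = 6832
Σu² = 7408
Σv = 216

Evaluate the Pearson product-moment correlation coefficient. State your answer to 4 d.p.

r = (nΣuv − ΣuΣv) / √[(nΣu² − (Σu)²)(nΣv² − (Σv)²)]
Numerator: 7×6945 − 226×216 = -201
Denominator: √[(51856 − 51076)(47824 − 46656)] = √[780 × 1168] = 954.4842
r = -201 / 954.4842 ≈ -0.2106

-0.2106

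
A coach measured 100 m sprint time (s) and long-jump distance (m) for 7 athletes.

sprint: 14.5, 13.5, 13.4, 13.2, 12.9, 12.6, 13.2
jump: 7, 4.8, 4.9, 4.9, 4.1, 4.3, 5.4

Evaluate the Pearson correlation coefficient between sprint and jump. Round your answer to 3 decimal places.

n = 7, Σx = 93.3, Σy = 35.4, Σx² = 1245.71, Σy² = 184.52, Σxy = 474.99
nΣxy − ΣxΣy = 3324.93 − 3302.82 = 22.11
nΣx² − (Σx)² = 8719.97 − 8704.89 = 15.08; nΣy² − (Σy)² = 1291.64 − 1253.16 = 38.48
r = 22.11 / √(15.08 × 38.48) = 22.11 / 24.0890 ≈ 0.918

0.918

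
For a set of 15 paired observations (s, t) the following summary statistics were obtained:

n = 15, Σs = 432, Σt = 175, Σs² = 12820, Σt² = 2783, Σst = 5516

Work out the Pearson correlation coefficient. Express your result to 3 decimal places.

r = (nΣst − ΣsΣt) / √[(nΣs² − (Σs)²)(nΣt² − (Σt)²)]
Numerator: 15×5516 − 432×175 = 7140
Denominator: √[(192300 − 186624)(41745 − 30625)] = √[5676 × 11120] = 7944.6284
r = 7140 / 7944.6284 ≈ 0.899

0.899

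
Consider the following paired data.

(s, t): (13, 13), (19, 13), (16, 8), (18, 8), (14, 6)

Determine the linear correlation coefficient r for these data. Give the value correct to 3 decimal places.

n = 5, Σs = 80, Σt = 48, Σs² = 1306, Σt² = 502, Σst = 772
nΣst − ΣsΣt = 3860 − 3840 = 20
nΣs² − (Σs)² = 6530 − 6400 = 130; nΣt² − (Σt)² = 2510 − 2304 = 206
r = 20 / √(130 × 206) = 20 / 163.6460 ≈ 0.122

0.122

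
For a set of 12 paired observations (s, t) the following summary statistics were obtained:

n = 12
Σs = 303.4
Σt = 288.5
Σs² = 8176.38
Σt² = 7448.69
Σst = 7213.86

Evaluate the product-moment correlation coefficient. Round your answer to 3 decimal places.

-0.158

r = (nΣst − ΣsΣt) / √[(nΣs² − (Σs)²)(nΣt² − (Σt)²)]
Numerator: 12×7213.86 − 303.4×288.5 = -964.58
Denominator: √[(98116.56 − 92051.56)(89384.28 − 83232.25)] = √[6065 × 6152.03] = 6108.3600
r = -964.58 / 6108.3600 ≈ -0.158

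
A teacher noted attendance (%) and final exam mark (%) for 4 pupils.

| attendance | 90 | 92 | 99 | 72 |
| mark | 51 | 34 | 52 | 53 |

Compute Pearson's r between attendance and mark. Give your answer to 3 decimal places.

-0.274

n = 4, Σx = 353, Σy = 190, Σx² = 31549, Σy² = 9270, Σxy = 16682
nΣxy − ΣxΣy = 66728 − 67070 = -342
nΣx² − (Σx)² = 126196 − 124609 = 1587; nΣy² − (Σy)² = 37080 − 36100 = 980
r = -342 / √(1587 × 980) = -342 / 1247.1006 ≈ -0.274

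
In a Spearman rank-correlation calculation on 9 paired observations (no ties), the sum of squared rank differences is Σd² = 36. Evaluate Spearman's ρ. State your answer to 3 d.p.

0.700

ρ = 1 − 6Σd² / [n(n²−1)] = 1 − 6×36 / (9×80)
  = 1 − 216/720 = 1 − 0.3000 ≈ 0.700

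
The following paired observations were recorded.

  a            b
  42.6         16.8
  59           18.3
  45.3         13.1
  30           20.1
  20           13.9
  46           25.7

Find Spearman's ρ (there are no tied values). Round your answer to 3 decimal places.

Rank a: 3, 6, 4, 2, 1, 5
Rank b: 3, 4, 1, 5, 2, 6
d = rank(a) − rank(b): 0, 2, 3, -3, -1, -1; Σd² = 24
ρ = 1 − 6Σd² / [n(n²−1)] = 1 − 6×24 / (6×35) = 1 − 144/210 ≈ 0.314

0.314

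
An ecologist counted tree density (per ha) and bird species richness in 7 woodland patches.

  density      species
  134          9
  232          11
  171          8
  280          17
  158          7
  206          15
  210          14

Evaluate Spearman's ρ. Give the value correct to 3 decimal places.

0.750

Rank density: 1, 6, 3, 7, 2, 4, 5
Rank species: 3, 4, 2, 7, 1, 6, 5
d = rank(density) − rank(species): -2, 2, 1, 0, 1, -2, 0; Σd² = 14
ρ = 1 − 6Σd² / [n(n²−1)] = 1 − 6×14 / (7×48) = 1 − 84/336 ≈ 0.750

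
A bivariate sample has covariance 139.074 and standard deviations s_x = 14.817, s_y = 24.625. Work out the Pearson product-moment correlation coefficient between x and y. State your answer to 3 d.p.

r = Cov(x,y) / (s_x · s_y) = 139.074 / (14.817 × 24.625)
  = 139.074 / 364.8686 ≈ 0.381

0.381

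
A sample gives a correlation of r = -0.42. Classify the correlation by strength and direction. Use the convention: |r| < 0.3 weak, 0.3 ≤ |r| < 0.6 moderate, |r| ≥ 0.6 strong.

moderate negative

r = -0.42 < 0 so the relationship is negative.
|r| = 0.42, which falls in the moderate range.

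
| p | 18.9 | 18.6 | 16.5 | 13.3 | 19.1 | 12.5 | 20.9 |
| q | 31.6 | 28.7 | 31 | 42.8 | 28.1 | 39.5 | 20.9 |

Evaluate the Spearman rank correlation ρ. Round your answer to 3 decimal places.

-0.857

Rank p: 5, 4, 3, 2, 6, 1, 7
Rank q: 5, 3, 4, 7, 2, 6, 1
d = rank(p) − rank(q): 0, 1, -1, -5, 4, -5, 6; Σd² = 104
ρ = 1 − 6Σd² / [n(n²−1)] = 1 − 6×104 / (7×48) = 1 − 624/336 ≈ -0.857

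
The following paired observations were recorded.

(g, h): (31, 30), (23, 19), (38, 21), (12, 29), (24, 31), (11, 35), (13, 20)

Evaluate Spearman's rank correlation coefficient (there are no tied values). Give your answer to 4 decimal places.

-0.2143

Rank g: 6, 4, 7, 2, 5, 1, 3
Rank h: 5, 1, 3, 4, 6, 7, 2
d = rank(g) − rank(h): 1, 3, 4, -2, -1, -6, 1; Σd² = 68
ρ = 1 − 6Σd² / [n(n²−1)] = 1 − 6×68 / (7×48) = 1 − 408/336 ≈ -0.2143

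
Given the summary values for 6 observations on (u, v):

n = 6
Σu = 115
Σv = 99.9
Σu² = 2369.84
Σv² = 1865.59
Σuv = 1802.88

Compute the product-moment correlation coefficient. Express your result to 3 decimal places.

-0.611

r = (nΣuv − ΣuΣv) / √[(nΣu² − (Σu)²)(nΣv² − (Σv)²)]
Numerator: 6×1802.88 − 115×99.9 = -671.22
Denominator: √[(14219.04 − 13225)(11193.54 − 9980.01)] = √[994.04 × 1213.53] = 1098.3157
r = -671.22 / 1098.3157 ≈ -0.611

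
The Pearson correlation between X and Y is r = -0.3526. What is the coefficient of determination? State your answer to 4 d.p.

r² = (-0.3526)² = 0.1243

0.1243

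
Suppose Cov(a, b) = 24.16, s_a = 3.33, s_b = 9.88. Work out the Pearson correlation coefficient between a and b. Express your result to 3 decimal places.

0.734

r = Cov(a,b) / (s_a · s_b) = 24.16 / (3.33 × 9.88)
  = 24.16 / 32.9004 ≈ 0.734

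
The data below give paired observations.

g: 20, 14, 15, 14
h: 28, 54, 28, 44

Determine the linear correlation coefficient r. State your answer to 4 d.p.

n = 4, Σg = 63, Σh = 154, Σg² = 1017, Σh² = 6420, Σgh = 2352
nΣgh − ΣgΣh = 9408 − 9702 = -294
nΣg² − (Σg)² = 4068 − 3969 = 99; nΣh² − (Σh)² = 25680 − 23716 = 1964
r = -294 / √(99 × 1964) = -294 / 440.9490 ≈ -0.6667

-0.6667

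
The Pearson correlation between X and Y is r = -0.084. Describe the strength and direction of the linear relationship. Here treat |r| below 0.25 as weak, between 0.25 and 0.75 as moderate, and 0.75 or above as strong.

r = -0.084 < 0 so the relationship is negative.
|r| = 0.084, which falls in the weak range.

weak negative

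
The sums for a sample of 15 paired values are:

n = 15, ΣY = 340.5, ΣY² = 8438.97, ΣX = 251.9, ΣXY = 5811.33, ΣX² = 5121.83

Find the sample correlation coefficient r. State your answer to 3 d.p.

r = (nΣXY − ΣXΣY) / √[(nΣX² − (ΣX)²)(nΣY² − (ΣY)²)]
Numerator: 15×5811.33 − 251.9×340.5 = 1398
Denominator: √[(76827.45 − 63453.61)(126584.55 − 115940.25)] = √[13373.84 × 10644.3] = 11931.2684
r = 1398 / 11931.2684 ≈ 0.117

0.117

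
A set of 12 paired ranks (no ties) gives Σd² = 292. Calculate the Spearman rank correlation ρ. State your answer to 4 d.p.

-0.0210

ρ = 1 − 6Σd² / [n(n²−1)] = 1 − 6×292 / (12×143)
  = 1 − 1752/1716 = 1 − 1.02098 ≈ -0.0210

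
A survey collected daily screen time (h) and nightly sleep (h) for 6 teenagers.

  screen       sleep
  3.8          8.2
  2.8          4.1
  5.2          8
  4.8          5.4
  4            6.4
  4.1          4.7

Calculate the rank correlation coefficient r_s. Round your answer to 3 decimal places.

Rank screen: 2, 1, 6, 5, 3, 4
Rank sleep: 6, 1, 5, 3, 4, 2
d = rank(screen) − rank(sleep): -4, 0, 1, 2, -1, 2; Σd² = 26
ρ = 1 − 6Σd² / [n(n²−1)] = 1 − 6×26 / (6×35) = 1 − 156/210 ≈ 0.257

0.257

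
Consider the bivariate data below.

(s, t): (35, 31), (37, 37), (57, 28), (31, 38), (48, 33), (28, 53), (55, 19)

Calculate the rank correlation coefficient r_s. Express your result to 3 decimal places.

-0.857

Rank s: 3, 4, 7, 2, 5, 1, 6
Rank t: 3, 5, 2, 6, 4, 7, 1
d = rank(s) − rank(t): 0, -1, 5, -4, 1, -6, 5; Σd² = 104
ρ = 1 − 6Σd² / [n(n²−1)] = 1 − 6×104 / (7×48) = 1 − 624/336 ≈ -0.857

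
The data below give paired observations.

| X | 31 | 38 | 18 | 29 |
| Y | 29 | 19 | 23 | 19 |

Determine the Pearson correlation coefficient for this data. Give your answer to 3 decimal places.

-0.204

n = 4, ΣX = 116, ΣY = 90, ΣX² = 3570, ΣY² = 2092, ΣXY = 2586
nΣXY − ΣXΣY = 10344 − 10440 = -96
nΣX² − (ΣX)² = 14280 − 13456 = 824; nΣY² − (ΣY)² = 8368 − 8100 = 268
r = -96 / √(824 × 268) = -96 / 469.9277 ≈ -0.204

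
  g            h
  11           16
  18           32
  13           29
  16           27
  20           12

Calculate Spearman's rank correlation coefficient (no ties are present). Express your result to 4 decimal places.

-0.1000

Rank g: 1, 4, 2, 3, 5
Rank h: 2, 5, 4, 3, 1
d = rank(g) − rank(h): -1, -1, -2, 0, 4; Σd² = 22
ρ = 1 − 6Σd² / [n(n²−1)] = 1 − 6×22 / (5×24) = 1 − 132/120 ≈ -0.1000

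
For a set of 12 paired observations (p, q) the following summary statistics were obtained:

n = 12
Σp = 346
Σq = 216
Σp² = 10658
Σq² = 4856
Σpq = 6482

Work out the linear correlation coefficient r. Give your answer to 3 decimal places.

r = (nΣpq − ΣpΣq) / √[(nΣp² − (Σp)²)(nΣq² − (Σq)²)]
Numerator: 12×6482 − 346×216 = 3048
Denominator: √[(127896 − 119716)(58272 − 46656)] = √[8180 × 11616] = 9747.7628
r = 3048 / 9747.7628 ≈ 0.313

0.313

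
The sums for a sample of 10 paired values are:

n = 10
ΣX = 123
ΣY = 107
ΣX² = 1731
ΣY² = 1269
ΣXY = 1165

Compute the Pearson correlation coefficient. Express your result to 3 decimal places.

-0.918

r = (nΣXY − ΣXΣY) / √[(nΣX² − (ΣX)²)(nΣY² − (ΣY)²)]
Numerator: 10×1165 − 123×107 = -1511
Denominator: √[(17310 − 15129)(12690 − 11449)] = √[2181 × 1241] = 1645.1811
r = -1511 / 1645.1811 ≈ -0.918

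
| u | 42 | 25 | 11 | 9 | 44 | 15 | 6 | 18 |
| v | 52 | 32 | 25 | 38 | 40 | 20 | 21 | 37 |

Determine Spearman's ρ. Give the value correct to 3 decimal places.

0.619

Rank u: 7, 6, 3, 2, 8, 4, 1, 5
Rank v: 8, 4, 3, 6, 7, 1, 2, 5
d = rank(u) − rank(v): -1, 2, 0, -4, 1, 3, -1, 0; Σd² = 32
ρ = 1 − 6Σd² / [n(n²−1)] = 1 − 6×32 / (8×63) = 1 − 192/504 ≈ 0.619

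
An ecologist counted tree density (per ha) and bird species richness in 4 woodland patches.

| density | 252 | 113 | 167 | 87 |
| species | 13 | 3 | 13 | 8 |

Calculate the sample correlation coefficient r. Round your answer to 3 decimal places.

n = 4, Σx = 619, Σy = 37, Σx² = 111731, Σy² = 411, Σxy = 6482
nΣxy − ΣxΣy = 25928 − 22903 = 3025
nΣx² − (Σx)² = 446924 − 383161 = 63763; nΣy² − (Σy)² = 1644 − 1369 = 275
r = 3025 / √(63763 × 275) = 3025 / 4187.4604 ≈ 0.722

0.722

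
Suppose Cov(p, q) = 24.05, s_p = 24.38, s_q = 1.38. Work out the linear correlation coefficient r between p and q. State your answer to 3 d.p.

r = Cov(p,q) / (s_p · s_q) = 24.05 / (24.38 × 1.38)
  = 24.05 / 33.6444 ≈ 0.715

0.715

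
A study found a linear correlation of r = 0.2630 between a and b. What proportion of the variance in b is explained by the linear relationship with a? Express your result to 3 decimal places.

0.069

r² = (0.2630)² = 0.069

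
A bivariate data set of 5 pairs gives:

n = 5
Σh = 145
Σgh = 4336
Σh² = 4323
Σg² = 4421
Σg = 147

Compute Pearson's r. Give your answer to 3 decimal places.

0.675

r = (nΣgh − ΣgΣh) / √[(nΣg² − (Σg)²)(nΣh² − (Σh)²)]
Numerator: 5×4336 − 147×145 = 365
Denominator: √[(22105 − 21609)(21615 − 21025)] = √[496 × 590] = 540.9621
r = 365 / 540.9621 ≈ 0.675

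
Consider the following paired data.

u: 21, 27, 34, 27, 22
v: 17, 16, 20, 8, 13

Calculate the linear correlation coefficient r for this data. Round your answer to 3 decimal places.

0.342

n = 5, Σu = 131, Σv = 74, Σu² = 3539, Σv² = 1178, Σuv = 1971
nΣuv − ΣuΣv = 9855 − 9694 = 161
nΣu² − (Σu)² = 17695 − 17161 = 534; nΣv² − (Σv)² = 5890 − 5476 = 414
r = 161 / √(534 × 414) = 161 / 470.1872 ≈ 0.342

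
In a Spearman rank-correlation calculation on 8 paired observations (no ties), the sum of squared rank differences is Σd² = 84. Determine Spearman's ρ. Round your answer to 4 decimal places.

ρ = 1 − 6Σd² / [n(n²−1)] = 1 − 6×84 / (8×63)
  = 1 − 504/504 = 1 − 1.00000 ≈ 0.0000

0.0000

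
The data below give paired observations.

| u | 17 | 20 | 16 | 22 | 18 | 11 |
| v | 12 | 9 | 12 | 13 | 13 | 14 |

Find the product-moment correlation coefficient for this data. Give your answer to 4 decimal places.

n = 6, Σu = 104, Σv = 73, Σu² = 1874, Σv² = 903, Σuv = 1250
nΣuv − ΣuΣv = 7500 − 7592 = -92
nΣu² − (Σu)² = 11244 − 10816 = 428; nΣv² − (Σv)² = 5418 − 5329 = 89
r = -92 / √(428 × 89) = -92 / 195.1717 ≈ -0.4714

-0.4714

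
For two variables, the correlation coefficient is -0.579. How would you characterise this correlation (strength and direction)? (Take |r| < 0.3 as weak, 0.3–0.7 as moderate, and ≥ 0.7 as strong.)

moderate negative

r = -0.579 < 0 so the relationship is negative.
|r| = 0.579, which falls in the moderate range.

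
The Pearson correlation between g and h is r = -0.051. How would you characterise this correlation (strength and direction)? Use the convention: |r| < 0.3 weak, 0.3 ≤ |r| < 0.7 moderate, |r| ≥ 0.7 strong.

r = -0.051 < 0 so the relationship is negative.
|r| = 0.051, which falls in the weak range.

weak negative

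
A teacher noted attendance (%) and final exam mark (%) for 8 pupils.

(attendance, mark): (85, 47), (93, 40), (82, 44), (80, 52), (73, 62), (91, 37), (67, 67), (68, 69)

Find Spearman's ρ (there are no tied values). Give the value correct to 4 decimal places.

-0.9286

Rank attendance: 6, 8, 5, 4, 3, 7, 1, 2
Rank mark: 4, 2, 3, 5, 6, 1, 7, 8
d = rank(attendance) − rank(mark): 2, 6, 2, -1, -3, 6, -6, -6; Σd² = 162
ρ = 1 − 6Σd² / [n(n²−1)] = 1 − 6×162 / (8×63) = 1 − 972/504 ≈ -0.9286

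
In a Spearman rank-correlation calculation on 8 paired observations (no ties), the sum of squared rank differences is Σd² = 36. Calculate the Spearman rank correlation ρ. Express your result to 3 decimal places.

ρ = 1 − 6Σd² / [n(n²−1)] = 1 − 6×36 / (8×63)
  = 1 − 216/504 = 1 − 0.4286 ≈ 0.571

0.571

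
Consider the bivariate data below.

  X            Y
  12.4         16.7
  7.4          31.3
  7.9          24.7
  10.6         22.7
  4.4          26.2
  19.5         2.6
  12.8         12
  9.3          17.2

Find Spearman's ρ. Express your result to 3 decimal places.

-0.952

Rank X: 6, 2, 3, 5, 1, 8, 7, 4
Rank Y: 3, 8, 6, 5, 7, 1, 2, 4
d = rank(X) − rank(Y): 3, -6, -3, 0, -6, 7, 5, 0; Σd² = 164
ρ = 1 − 6Σd² / [n(n²−1)] = 1 − 6×164 / (8×63) = 1 − 984/504 ≈ -0.952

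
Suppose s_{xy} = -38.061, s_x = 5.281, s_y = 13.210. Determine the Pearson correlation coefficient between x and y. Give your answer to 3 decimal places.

-0.546

r = Cov(x,y) / (s_x · s_y) = -38.061 / (5.281 × 13.210)
  = -38.061 / 69.7620 ≈ -0.546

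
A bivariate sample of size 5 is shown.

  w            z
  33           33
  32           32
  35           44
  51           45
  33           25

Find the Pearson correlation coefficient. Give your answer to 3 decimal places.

0.680

n = 5, Σw = 184, Σz = 179, Σw² = 7028, Σz² = 6699, Σwz = 6773
nΣwz − ΣwΣz = 33865 − 32936 = 929
nΣw² − (Σw)² = 35140 − 33856 = 1284; nΣz² − (Σz)² = 33495 − 32041 = 1454
r = 929 / √(1284 × 1454) = 929 / 1366.3587 ≈ 0.680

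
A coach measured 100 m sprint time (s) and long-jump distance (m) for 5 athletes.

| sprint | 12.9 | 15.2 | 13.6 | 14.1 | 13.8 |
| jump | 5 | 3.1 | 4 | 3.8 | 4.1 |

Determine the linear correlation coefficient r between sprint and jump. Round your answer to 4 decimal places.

-0.9680

n = 5, Σx = 69.6, Σy = 20, Σx² = 971.66, Σy² = 81.86, Σxy = 276.18
nΣxy − ΣxΣy = 1380.9 − 1392 = -11.1
nΣx² − (Σx)² = 4858.3 − 4844.16 = 14.14; nΣy² − (Σy)² = 409.3 − 400 = 9.3
r = -11.1 / √(14.14 × 9.3) = -11.1 / 11.4674 ≈ -0.9680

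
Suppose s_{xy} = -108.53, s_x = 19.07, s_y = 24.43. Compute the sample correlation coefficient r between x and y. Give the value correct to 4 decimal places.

r = Cov(x,y) / (s_x · s_y) = -108.53 / (19.07 × 24.43)
  = -108.53 / 465.8801 ≈ -0.2330

-0.2330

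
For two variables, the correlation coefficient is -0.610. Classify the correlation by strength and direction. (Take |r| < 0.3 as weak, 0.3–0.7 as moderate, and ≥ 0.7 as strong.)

moderate negative

r = -0.610 < 0 so the relationship is negative.
|r| = 0.610, which falls in the moderate range.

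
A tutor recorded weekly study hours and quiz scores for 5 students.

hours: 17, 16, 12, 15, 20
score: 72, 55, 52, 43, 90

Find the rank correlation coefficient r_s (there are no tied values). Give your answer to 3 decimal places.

0.900

Rank hours: 4, 3, 1, 2, 5
Rank score: 4, 3, 2, 1, 5
d = rank(hours) − rank(score): 0, 0, -1, 1, 0; Σd² = 2
ρ = 1 − 6Σd² / [n(n²−1)] = 1 − 6×2 / (5×24) = 1 − 12/120 ≈ 0.900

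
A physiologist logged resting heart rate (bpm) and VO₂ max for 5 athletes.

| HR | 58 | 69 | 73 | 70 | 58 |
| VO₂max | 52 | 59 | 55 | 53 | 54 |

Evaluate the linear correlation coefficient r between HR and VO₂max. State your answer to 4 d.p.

n = 5, Σx = 328, Σy = 273, Σx² = 21718, Σy² = 14935, Σxy = 17944
nΣxy − ΣxΣy = 89720 − 89544 = 176
nΣx² − (Σx)² = 108590 − 107584 = 1006; nΣy² − (Σy)² = 74675 − 74529 = 146
r = 176 / √(1006 × 146) = 176 / 383.2440 ≈ 0.4592

0.4592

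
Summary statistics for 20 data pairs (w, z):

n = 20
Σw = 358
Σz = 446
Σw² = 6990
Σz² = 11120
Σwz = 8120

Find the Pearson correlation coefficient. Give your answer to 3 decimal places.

r = (nΣwz − ΣwΣz) / √[(nΣw² − (Σw)²)(nΣz² − (Σz)²)]
Numerator: 20×8120 − 358×446 = 2732
Denominator: √[(139800 − 128164)(222400 − 198916)] = √[11636 × 23484] = 16530.5724
r = 2732 / 16530.5724 ≈ 0.165

0.165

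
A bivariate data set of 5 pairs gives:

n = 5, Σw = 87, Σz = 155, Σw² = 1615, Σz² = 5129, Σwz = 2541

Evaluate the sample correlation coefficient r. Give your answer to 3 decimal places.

r = (nΣwz − ΣwΣz) / √[(nΣw² − (Σw)²)(nΣz² − (Σz)²)]
Numerator: 5×2541 − 87×155 = -780
Denominator: √[(8075 − 7569)(25645 − 24025)] = √[506 × 1620] = 905.3839
r = -780 / 905.3839 ≈ -0.862

-0.862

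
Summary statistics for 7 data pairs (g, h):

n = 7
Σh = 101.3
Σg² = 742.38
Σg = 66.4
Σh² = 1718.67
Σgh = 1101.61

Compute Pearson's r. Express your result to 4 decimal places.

r = (nΣgh − ΣgΣh) / √[(nΣg² − (Σg)²)(nΣh² − (Σh)²)]
Numerator: 7×1101.61 − 66.4×101.3 = 984.95
Denominator: √[(5196.66 − 4408.96)(12030.69 − 10261.69)] = √[787.7 × 1769] = 1180.4411
r = 984.95 / 1180.4411 ≈ 0.8344

0.8344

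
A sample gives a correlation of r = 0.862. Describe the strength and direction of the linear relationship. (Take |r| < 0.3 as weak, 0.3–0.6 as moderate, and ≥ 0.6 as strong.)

strong positive

r = 0.862 > 0 so the relationship is positive.
|r| = 0.862, which falls in the strong range.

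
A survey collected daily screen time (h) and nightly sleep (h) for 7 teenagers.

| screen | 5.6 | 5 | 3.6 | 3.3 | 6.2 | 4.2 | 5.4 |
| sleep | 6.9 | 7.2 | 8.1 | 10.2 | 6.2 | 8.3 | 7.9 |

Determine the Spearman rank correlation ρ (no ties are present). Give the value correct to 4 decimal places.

-0.9286

Rank screen: 6, 4, 2, 1, 7, 3, 5
Rank sleep: 2, 3, 5, 7, 1, 6, 4
d = rank(screen) − rank(sleep): 4, 1, -3, -6, 6, -3, 1; Σd² = 108
ρ = 1 − 6Σd² / [n(n²−1)] = 1 − 6×108 / (7×48) = 1 − 648/336 ≈ -0.9286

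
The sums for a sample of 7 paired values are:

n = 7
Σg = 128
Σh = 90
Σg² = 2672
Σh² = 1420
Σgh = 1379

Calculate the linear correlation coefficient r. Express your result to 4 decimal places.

r = (nΣgh − ΣgΣh) / √[(nΣg² − (Σg)²)(nΣh² − (Σh)²)]
Numerator: 7×1379 − 128×90 = -1867
Denominator: √[(18704 − 16384)(9940 − 8100)] = √[2320 × 1840] = 2066.1075
r = -1867 / 2066.1075 ≈ -0.9036

-0.9036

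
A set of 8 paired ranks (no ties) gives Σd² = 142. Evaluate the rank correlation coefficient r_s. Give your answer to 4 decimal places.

-0.6905

ρ = 1 − 6Σd² / [n(n²−1)] = 1 − 6×142 / (8×63)
  = 1 − 852/504 = 1 − 1.69048 ≈ -0.6905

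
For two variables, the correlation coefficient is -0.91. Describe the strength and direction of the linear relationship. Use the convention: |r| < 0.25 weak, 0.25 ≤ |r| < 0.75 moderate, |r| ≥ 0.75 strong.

strong negative

r = -0.91 < 0 so the relationship is negative.
|r| = 0.91, which falls in the strong range.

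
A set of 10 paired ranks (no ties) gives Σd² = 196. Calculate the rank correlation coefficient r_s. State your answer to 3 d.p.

-0.188

ρ = 1 − 6Σd² / [n(n²−1)] = 1 − 6×196 / (10×99)
  = 1 − 1176/990 = 1 − 1.1879 ≈ -0.188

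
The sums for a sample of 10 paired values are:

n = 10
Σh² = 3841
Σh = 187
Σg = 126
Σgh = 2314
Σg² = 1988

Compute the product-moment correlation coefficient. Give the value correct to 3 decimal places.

-0.114

r = (nΣgh − ΣgΣh) / √[(nΣg² − (Σg)²)(nΣh² − (Σh)²)]
Numerator: 10×2314 − 126×187 = -422
Denominator: √[(19880 − 15876)(38410 − 34969)] = √[4004 × 3441] = 3711.8411
r = -422 / 3711.8411 ≈ -0.114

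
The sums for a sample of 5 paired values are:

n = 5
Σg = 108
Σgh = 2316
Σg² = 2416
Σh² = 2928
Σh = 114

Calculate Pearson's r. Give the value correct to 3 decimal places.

r = (nΣgh − ΣgΣh) / √[(nΣg² − (Σg)²)(nΣh² − (Σh)²)]
Numerator: 5×2316 − 108×114 = -732
Denominator: √[(12080 − 11664)(14640 − 12996)] = √[416 × 1644] = 826.9849
r = -732 / 826.9849 ≈ -0.885

-0.885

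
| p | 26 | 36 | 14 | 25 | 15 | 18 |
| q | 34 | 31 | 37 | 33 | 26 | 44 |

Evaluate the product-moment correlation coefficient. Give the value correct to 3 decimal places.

n = 6, Σp = 134, Σq = 205, Σp² = 3342, Σq² = 7187, Σpq = 4525
nΣpq − ΣpΣq = 27150 − 27470 = -320
nΣp² − (Σp)² = 20052 − 17956 = 2096; nΣq² − (Σq)² = 43122 − 42025 = 1097
r = -320 / √(2096 × 1097) = -320 / 1516.3482 ≈ -0.211

-0.211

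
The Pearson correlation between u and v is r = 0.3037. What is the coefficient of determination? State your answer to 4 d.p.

0.0922

r² = (0.3037)² = 0.0922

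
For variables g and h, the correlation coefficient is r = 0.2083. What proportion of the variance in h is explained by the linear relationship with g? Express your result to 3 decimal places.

r² = (0.2083)² = 0.043

0.043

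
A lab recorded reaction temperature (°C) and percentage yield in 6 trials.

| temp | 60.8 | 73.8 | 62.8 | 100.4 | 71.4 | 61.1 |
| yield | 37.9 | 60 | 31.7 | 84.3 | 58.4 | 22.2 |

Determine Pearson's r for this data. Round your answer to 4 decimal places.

0.9262

n = 6, Σx = 430.3, Σy = 294.5, Σx² = 31998.25, Σy² = 17051.19, Σxy = 22712.98
nΣxy − ΣxΣy = 136277.88 − 126723.35 = 9554.53
nΣx² − (Σx)² = 191989.5 − 185158.09 = 6831.41; nΣy² − (Σy)² = 102307.14 − 86730.25 = 15576.89
r = 9554.53 / √(6831.41 × 15576.89) = 9554.53 / 10315.6251 ≈ 0.9262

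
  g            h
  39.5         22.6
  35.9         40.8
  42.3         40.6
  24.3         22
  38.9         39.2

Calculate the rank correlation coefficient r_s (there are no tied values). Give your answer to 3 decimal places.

Rank g: 4, 2, 5, 1, 3
Rank h: 2, 5, 4, 1, 3
d = rank(g) − rank(h): 2, -3, 1, 0, 0; Σd² = 14
ρ = 1 − 6Σd² / [n(n²−1)] = 1 − 6×14 / (5×24) = 1 − 84/120 ≈ 0.300

0.300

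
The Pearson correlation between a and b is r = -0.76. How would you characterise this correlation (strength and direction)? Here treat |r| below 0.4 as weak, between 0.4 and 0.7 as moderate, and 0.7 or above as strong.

r = -0.76 < 0 so the relationship is negative.
|r| = 0.76, which falls in the strong range.

strong negative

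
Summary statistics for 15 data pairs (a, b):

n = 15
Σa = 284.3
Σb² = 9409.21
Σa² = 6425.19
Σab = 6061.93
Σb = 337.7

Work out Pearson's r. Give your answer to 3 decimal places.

-0.247

r = (nΣab − ΣaΣb) / √[(nΣa² − (Σa)²)(nΣb² − (Σb)²)]
Numerator: 15×6061.93 − 284.3×337.7 = -5079.16
Denominator: √[(96377.85 − 80826.49)(141138.15 − 114041.29)] = √[15551.36 × 27096.86] = 20527.8597
r = -5079.16 / 20527.8597 ≈ -0.247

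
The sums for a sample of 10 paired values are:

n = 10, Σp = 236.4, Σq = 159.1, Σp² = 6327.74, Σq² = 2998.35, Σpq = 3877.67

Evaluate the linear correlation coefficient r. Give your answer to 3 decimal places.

0.198

r = (nΣpq − ΣpΣq) / √[(nΣp² − (Σp)²)(nΣq² − (Σq)²)]
Numerator: 10×3877.67 − 236.4×159.1 = 1165.46
Denominator: √[(63277.4 − 55884.96)(29983.5 − 25312.81)] = √[7392.44 × 4670.69] = 5876.0357
r = 1165.46 / 5876.0357 ≈ 0.198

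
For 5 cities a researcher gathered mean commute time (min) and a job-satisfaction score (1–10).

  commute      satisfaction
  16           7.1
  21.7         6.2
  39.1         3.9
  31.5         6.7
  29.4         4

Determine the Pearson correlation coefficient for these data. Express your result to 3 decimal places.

-0.718

n = 5, Σx = 137.7, Σy = 27.9, Σx² = 4112.31, Σy² = 164.95, Σxy = 729.28
nΣxy − ΣxΣy = 3646.4 − 3841.83 = -195.43
nΣx² − (Σx)² = 20561.55 − 18961.29 = 1600.26; nΣy² − (Σy)² = 824.75 − 778.41 = 46.34
r = -195.43 / √(1600.26 × 46.34) = -195.43 / 272.3161 ≈ -0.718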